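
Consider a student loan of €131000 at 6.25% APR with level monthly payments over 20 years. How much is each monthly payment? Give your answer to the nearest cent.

€957.52

At 6.25% the monthly rate is 0.0052083, so the payment is 131,000 × 0.0052083 / (1 − 1.0052083^−240) = €957.52.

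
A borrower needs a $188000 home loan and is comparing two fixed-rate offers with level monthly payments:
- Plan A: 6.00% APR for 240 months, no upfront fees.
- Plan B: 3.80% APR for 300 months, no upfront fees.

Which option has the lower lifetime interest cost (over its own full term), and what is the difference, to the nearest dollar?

Plan B by $31,747

Plan A: monthly rate = 6%/12 = 0.0050000; payment = 188,000 × 0.0050000 / (1 − (1+0.0050000)^−240) = $1,346.89.
Total interest on Plan A = 240 × $1,346.89 − $188,000 = $135,253.60.
Plan B: monthly rate = 3.8%/12 = 0.0031667; payment = 188,000 × 0.0031667 / (1 − (1+0.0031667)^−300) = $971.69.
Total interest on Plan B = 300 × $971.69 − $188,000 = $103,507.00.
Plan B is lower by $31,746.60.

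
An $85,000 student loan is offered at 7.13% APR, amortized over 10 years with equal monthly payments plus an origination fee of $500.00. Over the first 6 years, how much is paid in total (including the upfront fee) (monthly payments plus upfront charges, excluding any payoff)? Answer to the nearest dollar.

At 7.13% the monthly rate is 0.0059417, so the payment is 85,000 × 0.0059417 / (1 − 1.0059417^−120) = $992.63.
Total outlay = 72 × $992.63 + $500.00 = $71,969.36.

$71,969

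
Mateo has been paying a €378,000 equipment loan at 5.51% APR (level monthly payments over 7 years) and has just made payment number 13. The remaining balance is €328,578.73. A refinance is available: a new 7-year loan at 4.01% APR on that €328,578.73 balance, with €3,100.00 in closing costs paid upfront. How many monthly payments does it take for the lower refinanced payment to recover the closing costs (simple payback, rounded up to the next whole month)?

4 months

Current payment = 378,000 × 5.51%/12 / (1 − (1+0.0045917)^−84) = €5,433.67.
Refinanced payment = 328,578.73 × 0.0033417 / (1 − (1+0.0033417)^−84) = €4,492.79.
Monthly savings = €5,433.67 − €4,492.79 = €940.88.
Break-even = €3,100.00 / €940.88 = 3.29 → 4 months.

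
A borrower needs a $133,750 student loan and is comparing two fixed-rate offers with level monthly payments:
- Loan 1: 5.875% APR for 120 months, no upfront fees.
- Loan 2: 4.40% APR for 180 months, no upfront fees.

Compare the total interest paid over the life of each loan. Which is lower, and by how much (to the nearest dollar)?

Loan 1: monthly rate = 5.875%/12 = 0.0048958; payment = 133,750 × 0.0048958 / (1 − (1+0.0048958)^−120) = $1,476.52.
Total interest on Loan 1 = 120 × $1,476.52 − $133,750 = $43,432.40.
Loan 2: monthly rate = 4.4%/12 = 0.0036667; payment = 133,750 × 0.0036667 / (1 − (1+0.0036667)^−180) = $1,016.36.
Total interest on Loan 2 = 180 × $1,016.36 − $133,750 = $49,194.80.
Loan 1 is lower by $5,762.40.

Loan 1 by $5,762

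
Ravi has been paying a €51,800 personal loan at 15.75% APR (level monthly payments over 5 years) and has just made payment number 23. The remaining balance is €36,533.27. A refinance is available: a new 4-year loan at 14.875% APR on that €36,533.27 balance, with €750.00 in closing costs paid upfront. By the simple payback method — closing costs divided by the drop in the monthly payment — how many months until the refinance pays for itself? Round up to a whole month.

Current payment = 51,800 × 15.75%/12 / (1 − (1+0.0131250)^−60) = €1,252.80.
Refinanced payment = 36,533.27 × 0.0123958 / (1 − (1+0.0123958)^−48) = €1,014.43.
Monthly savings = €1,252.80 − €1,014.43 = €238.37.
Break-even = €750.00 / €238.37 = 3.15 → 4 months.

4 months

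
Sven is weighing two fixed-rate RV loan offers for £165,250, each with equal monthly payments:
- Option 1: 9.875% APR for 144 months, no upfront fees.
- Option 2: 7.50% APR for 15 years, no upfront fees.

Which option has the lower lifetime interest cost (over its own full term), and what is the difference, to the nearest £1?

Option 2 by £6,925

Option 1: at 9.875% the monthly rate is 0.0082292, so the payment is 165,250 × 0.0082292 / (1 − 1.0082292^−144) = £1,962.95.
Total interest on Option 1 = 144 × £1,962.95 − £165,250 = £117,414.80.
Option 2: monthly rate = 7.5%/12 = 0.0062500; payment = 165,250 × 0.0062500 / (1 − (1+0.0062500)^−180) = £1,531.89.
Total interest on Option 2 = 180 × £1,531.89 − £165,250 = £110,490.20.
Option 2 is lower by £6,924.60.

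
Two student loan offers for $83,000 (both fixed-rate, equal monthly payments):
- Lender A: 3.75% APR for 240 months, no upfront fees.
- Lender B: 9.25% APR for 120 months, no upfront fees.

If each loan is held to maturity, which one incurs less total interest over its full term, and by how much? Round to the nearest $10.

Lender A: at 3.75% the monthly rate is 0.0031250, so the payment is 83,000 × 0.0031250 / (1 − 1.0031250^−240) = $492.10.
Total interest on Lender A = 240 × $492.10 − $83,000 = $35,104.00.
Lender B: at 9.25% the monthly rate is 0.0077083, so the payment is 83,000 × 0.0077083 / (1 − 1.0077083^−120) = $1,062.67.
Total interest on Lender B = 120 × $1,062.67 − $83,000 = $44,520.40.
Lender A is lower by $9,416.40.

Lender A by $9,420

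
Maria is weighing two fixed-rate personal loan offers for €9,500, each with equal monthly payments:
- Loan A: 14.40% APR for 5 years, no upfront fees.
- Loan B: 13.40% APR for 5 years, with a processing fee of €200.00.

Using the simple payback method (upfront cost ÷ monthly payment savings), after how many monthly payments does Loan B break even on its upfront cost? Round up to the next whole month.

41 months

Loan A: monthly rate = 14.4%/12 = 0.0120000; payment = 9,500 × 0.0120000 / (1 − (1+0.0120000)^−60) = €223.02.
Loan B: monthly rate = 13.4%/12 = 0.0111667; payment = 9,500 × 0.0111667 / (1 − (1+0.0111667)^−60) = €218.10.
Monthly savings = €223.02 − €218.10 = €4.92.
Break-even = €200.00 / €4.92 = 40.65 → 41 months.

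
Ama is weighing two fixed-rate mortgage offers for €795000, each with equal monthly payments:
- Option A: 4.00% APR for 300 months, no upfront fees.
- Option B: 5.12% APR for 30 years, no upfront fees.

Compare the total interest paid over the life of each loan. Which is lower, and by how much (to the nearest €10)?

Option A by €298,550

Option A: monthly rate = 4%/12 = 0.0033333; payment = 795,000 × 0.0033333 / (1 − (1+0.0033333)^−300) = €4,196.30.
Total interest on Option A = 300 × €4,196.30 − €795,000 = €463,890.00.
Option B: at 5.12% the monthly rate is 0.0042667, so the payment is 795,000 × 0.0042667 / (1 − 1.0042667^−360) = €4,326.23.
Total interest on Option B = 360 × €4,326.23 − €795,000 = €762,442.80.
Option A is lower by €298,552.80.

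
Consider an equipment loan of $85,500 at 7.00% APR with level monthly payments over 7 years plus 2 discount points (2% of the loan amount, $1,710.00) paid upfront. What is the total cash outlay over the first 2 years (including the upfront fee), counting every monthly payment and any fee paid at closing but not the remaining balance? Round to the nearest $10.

At 7.00% the monthly rate is 0.0058333, so the payment is 85,500 × 0.0058333 / (1 − 1.0058333^−84) = $1,290.42.
Total outlay = 24 × $1,290.42 + $1,710.00 = $32,680.08.

$32,680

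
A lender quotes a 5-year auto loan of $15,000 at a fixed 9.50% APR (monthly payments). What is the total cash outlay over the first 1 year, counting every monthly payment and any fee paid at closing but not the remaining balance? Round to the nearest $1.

$3,780

At 9.50% the monthly rate is 0.0079167, so the payment is 15,000 × 0.0079167 / (1 − 1.0079167^−60) = $315.03.
Total outlay = 12 × $315.03 = $3,780.36.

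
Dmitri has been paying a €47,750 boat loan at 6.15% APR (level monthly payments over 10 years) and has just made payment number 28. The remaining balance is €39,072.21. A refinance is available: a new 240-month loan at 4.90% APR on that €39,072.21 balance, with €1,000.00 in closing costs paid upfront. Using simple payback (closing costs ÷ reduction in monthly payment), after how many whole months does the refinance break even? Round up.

Current payment = 47,750 × 6.15%/12 / (1 − (1+0.0051250)^−120) = €533.73.
Refinanced payment = 39,072.21 × 0.0040833 / (1 − (1+0.0040833)^−240) = €255.71.
Monthly savings = €533.73 − €255.71 = €278.02.
Break-even = €1,000.00 / €278.02 = 3.60 → 4 months.

4 months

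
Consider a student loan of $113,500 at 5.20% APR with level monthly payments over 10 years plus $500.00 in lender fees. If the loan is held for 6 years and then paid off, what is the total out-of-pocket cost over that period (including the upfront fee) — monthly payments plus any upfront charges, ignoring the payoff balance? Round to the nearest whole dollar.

$87,978

Monthly rate = 5.2%/12 = 0.0043333; payment = 113,500 × 0.0043333 / (1 − (1+0.0043333)^−120) = $1,214.97.
Total outlay = 72 × $1,214.97 + $500.00 = $87,977.84.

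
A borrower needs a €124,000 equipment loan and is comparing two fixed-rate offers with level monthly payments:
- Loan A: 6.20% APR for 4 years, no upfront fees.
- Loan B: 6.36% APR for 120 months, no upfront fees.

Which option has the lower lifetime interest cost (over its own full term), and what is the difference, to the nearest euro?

Loan A by €27,572

Loan A: at 6.20% the monthly rate is 0.0051667, so the payment is 124,000 × 0.0051667 / (1 − 1.0051667^−48) = €2,923.53.
Total interest on Loan A = 48 × €2,923.53 − €124,000 = €16,329.44.
Loan B: at 6.36% the monthly rate is 0.0053000, so the payment is 124,000 × 0.0053000 / (1 − 1.0053000^−120) = €1,399.18.
Total interest on Loan B = 120 × €1,399.18 − €124,000 = €43,901.60.
Loan A is lower by €27,572.16.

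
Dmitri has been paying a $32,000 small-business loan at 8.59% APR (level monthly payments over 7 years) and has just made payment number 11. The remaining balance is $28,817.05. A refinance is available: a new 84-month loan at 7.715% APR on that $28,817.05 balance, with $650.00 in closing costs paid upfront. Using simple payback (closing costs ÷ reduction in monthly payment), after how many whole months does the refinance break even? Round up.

Current payment = 32,000 × 8.59%/12 / (1 − (1+0.0071583)^−84) = $508.22.
Refinanced payment = 28,817.05 × 0.0064292 / (1 − (1+0.0064292)^−84) = $445.07.
Monthly savings = $508.22 − $445.07 = $63.15.
Break-even = $650.00 / $63.15 = 10.29 → 11 months.

11 months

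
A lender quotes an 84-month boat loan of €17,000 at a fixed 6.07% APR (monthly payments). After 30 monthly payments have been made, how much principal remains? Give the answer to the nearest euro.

With monthly rate i = 6.07%/12 = 0.0050583, the balance after k of n payments is P · [(1+i)^n − (1+i)^k] / [(1+i)^n − 1].
(1+0.0050583)^84 = 1.52780027 and (1+0.0050583)^30 = 1.16342412, so the balance is 17,000 × (1.52780027 − 1.16342412) / (1.52780027 − 1) = €11,736.25.

€11,736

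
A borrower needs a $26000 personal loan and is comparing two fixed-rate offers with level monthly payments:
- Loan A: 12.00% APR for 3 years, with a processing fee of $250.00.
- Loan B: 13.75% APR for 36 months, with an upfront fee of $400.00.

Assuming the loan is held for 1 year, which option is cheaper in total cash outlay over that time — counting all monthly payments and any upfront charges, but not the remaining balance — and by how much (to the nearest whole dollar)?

Loan A: at 12.00% the monthly rate is 0.0100000, so the payment is 26,000 × 0.0100000 / (1 − 1.0100000^−36) = $863.57.
Loan B: at 13.75% the monthly rate is 0.0114583, so the payment is 26,000 × 0.0114583 / (1 − 1.0114583^−36) = $885.46.
Over 12 months: Loan A costs 12 × $863.57 + $250.00 = $10,612.84; Loan B costs 12 × $885.46 + $400.00 = $11,025.52.
Loan A is cheaper by $11,025.52 − $10,612.84 = $412.68.

Loan A by $413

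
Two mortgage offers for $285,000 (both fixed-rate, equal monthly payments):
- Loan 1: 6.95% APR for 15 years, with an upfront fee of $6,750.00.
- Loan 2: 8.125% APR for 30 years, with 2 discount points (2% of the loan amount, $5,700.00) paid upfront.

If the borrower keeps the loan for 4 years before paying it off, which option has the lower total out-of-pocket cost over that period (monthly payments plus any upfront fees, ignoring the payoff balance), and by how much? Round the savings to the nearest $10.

Loan 2 by $22,050

Loan 1: at 6.95% the monthly rate is 0.0057917, so the payment is 285,000 × 0.0057917 / (1 − 1.0057917^−180) = $2,553.70.
Loan 2: monthly rate = 8.125%/12 = 0.0067708; payment = 285,000 × 0.0067708 / (1 − (1+0.0067708)^−360) = $2,116.12.
Over 48 months: Loan 1 costs 48 × $2,553.70 + $6,750.00 = $129,327.60; Loan 2 costs 48 × $2,116.12 + $5,700.00 = $107,273.76.
Loan 2 is cheaper by $129,327.60 − $107,273.76 = $22,053.84.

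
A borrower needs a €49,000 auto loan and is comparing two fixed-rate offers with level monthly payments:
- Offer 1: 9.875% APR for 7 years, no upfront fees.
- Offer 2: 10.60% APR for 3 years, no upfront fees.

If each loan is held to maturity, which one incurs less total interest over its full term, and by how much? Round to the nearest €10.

Offer 1: at 9.875% the monthly rate is 0.0082292, so the payment is 49,000 × 0.0082292 / (1 − 1.0082292^−84) = €810.30.
Total interest on Offer 1 = 84 × €810.30 − €49,000 = €19,065.20.
Offer 2: at 10.60% the monthly rate is 0.0088333, so the payment is 49,000 × 0.0088333 / (1 − 1.0088333^−36) = €1,594.93.
Total interest on Offer 2 = 36 × €1,594.93 − €49,000 = €8,417.48.
Offer 2 is lower by €10,647.72.

Offer 2 by €10,650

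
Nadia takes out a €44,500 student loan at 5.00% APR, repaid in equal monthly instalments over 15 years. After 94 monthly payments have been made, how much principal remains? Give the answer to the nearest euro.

€25,391

With monthly rate i = 5%/12 = 0.0041667, the balance after k of n payments is P · [(1+i)^n − (1+i)^k] / [(1+i)^n − 1].
(1+0.0041667)^180 = 2.11370393 and (1+0.0041667)^94 = 1.47824113, so the balance is 44,500 × (2.11370393 − 1.47824113) / (2.11370393 − 1) = €25,391.03.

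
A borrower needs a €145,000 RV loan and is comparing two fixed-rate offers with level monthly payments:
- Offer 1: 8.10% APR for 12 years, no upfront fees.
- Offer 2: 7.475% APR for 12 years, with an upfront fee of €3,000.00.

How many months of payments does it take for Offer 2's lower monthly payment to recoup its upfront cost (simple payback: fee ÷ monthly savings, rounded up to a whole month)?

Offer 1: monthly rate = 8.1%/12 = 0.0067500; payment = 145,000 × 0.0067500 / (1 − (1+0.0067500)^−144) = €1,577.52.
Offer 2: at 7.475% the monthly rate is 0.0062292, so the payment is 145,000 × 0.0062292 / (1 − 1.0062292^−144) = €1,528.12.
Monthly savings = €1,577.52 − €1,528.12 = €49.40.
Break-even = €3,000.00 / €49.40 = 60.73 → 61 months.

61 months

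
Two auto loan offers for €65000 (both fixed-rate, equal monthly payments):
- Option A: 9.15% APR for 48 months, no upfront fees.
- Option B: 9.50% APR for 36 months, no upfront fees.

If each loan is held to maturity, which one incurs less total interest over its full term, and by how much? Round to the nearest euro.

Option A: monthly rate = 9.15%/12 = 0.0076250; payment = 65,000 × 0.0076250 / (1 − (1+0.0076250)^−48) = €1,622.16.
Total interest on Option A = 48 × €1,622.16 − €65,000 = €12,863.68.
Option B: monthly rate = 9.5%/12 = 0.0079167; payment = 65,000 × 0.0079167 / (1 − (1+0.0079167)^−36) = €2,082.14.
Total interest on Option B = 36 × €2,082.14 − €65,000 = €9,957.04.
Option B is lower by €2,906.64.

Option B by €2,907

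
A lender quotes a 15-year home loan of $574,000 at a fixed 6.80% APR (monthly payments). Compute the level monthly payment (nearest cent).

Monthly rate = 6.8%/12 = 0.0056667; payment = 574,000 × 0.0056667 / (1 − (1+0.0056667)^−180) = $5,095.31.

$5,095.31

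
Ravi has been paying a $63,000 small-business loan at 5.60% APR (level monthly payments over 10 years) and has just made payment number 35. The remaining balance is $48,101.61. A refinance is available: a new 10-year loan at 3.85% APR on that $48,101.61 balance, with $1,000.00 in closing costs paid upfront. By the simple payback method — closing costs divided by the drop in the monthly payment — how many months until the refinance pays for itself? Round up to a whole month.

Current payment = 63,000 × 5.6%/12 / (1 − (1+0.0046667)^−120) = $686.84.
Refinanced payment = 48,101.61 × 0.0032083 / (1 − (1+0.0032083)^−120) = $483.58.
Monthly savings = $686.84 − $483.58 = $203.26.
Break-even = $1,000.00 / $203.26 = 4.92 → 5 months.

5 months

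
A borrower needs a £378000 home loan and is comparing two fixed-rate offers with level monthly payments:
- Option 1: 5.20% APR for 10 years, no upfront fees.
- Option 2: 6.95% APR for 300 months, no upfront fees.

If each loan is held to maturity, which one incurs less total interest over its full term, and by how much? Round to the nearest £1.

Option 1: monthly rate = 5.2%/12 = 0.0043333; payment = 378,000 × 0.0043333 / (1 − (1+0.0043333)^−120) = £4,046.33.
Total interest on Option 1 = 120 × £4,046.33 − £378,000 = £107,559.60.
Option 2: at 6.95% the monthly rate is 0.0057917, so the payment is 378,000 × 0.0057917 / (1 − 1.0057917^−300) = £2,659.58.
Total interest on Option 2 = 300 × £2,659.58 − £378,000 = £419,874.00.
Option 1 is lower by £312,314.40.

Option 1 by £312,314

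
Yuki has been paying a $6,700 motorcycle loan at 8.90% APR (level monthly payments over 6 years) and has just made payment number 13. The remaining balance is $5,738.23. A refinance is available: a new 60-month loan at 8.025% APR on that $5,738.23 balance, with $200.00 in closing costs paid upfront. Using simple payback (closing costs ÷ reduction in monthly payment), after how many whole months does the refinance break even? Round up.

50 months

Current payment = 6,700 × 8.9%/12 / (1 − (1+0.0074167)^−72) = $120.44.
Refinanced payment = 5,738.23 × 0.0066875 / (1 − (1+0.0066875)^−60) = $116.42.
Monthly savings = $120.44 − $116.42 = $4.02.
Break-even = $200.00 / $4.02 = 49.75 → 50 months.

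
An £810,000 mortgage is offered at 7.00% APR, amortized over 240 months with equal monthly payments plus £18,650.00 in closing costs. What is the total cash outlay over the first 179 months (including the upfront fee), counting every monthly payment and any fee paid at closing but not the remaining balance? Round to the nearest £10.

£1,142,760

Monthly rate = 7%/12 = 0.0058333; payment = 810,000 × 0.0058333 / (1 − (1+0.0058333)^−240) = £6,279.92.
Total outlay = 179 × £6,279.92 + £18,650.00 = £1,142,755.68.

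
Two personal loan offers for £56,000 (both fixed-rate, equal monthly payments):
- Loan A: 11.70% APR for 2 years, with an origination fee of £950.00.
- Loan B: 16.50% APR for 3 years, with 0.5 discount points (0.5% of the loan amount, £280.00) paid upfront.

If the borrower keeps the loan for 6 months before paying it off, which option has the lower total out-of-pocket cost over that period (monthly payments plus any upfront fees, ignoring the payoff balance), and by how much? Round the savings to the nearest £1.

Loan A: at 11.70% the monthly rate is 0.0097500, so the payment is 56,000 × 0.0097500 / (1 − 1.0097500^−24) = £2,628.28.
Loan B: monthly rate = 16.5%/12 = 0.0137500; payment = 56,000 × 0.0137500 / (1 − (1+0.0137500)^−36) = £1,982.65.
Over 6 months: Loan A costs 6 × £2,628.28 + £950.00 = £16,719.68; Loan B costs 6 × £1,982.65 + £280.00 = £12,175.90.
Loan B is cheaper by £16,719.68 − £12,175.90 = £4,543.78.

Loan B by £4,544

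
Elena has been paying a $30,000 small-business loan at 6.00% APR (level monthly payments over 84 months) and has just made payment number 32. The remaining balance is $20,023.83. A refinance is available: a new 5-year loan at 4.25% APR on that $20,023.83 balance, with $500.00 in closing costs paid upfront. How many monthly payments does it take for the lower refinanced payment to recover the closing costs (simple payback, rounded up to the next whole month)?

8 months

Current payment = 30,000 × 6%/12 / (1 − (1+0.0050000)^−84) = $438.26.
Refinanced payment = 20,023.83 × 0.0035417 / (1 − (1+0.0035417)^−60) = $371.03.
Monthly savings = $438.26 − $371.03 = $67.23.
Break-even = $500.00 / $67.23 = 7.44 → 8 months.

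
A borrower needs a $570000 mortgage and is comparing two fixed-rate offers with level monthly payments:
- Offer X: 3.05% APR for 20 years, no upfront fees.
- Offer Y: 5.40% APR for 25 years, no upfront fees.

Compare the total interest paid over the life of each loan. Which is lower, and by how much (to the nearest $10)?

Offer X by $277,780

Offer X: at 3.05% the monthly rate is 0.0025417, so the payment is 570,000 × 0.0025417 / (1 − 1.0025417^−240) = $3,175.49.
Total interest on Offer X = 240 × $3,175.49 − $570,000 = $192,117.60.
Offer Y: monthly rate = 5.4%/12 = 0.0045000; payment = 570,000 × 0.0045000 / (1 − (1+0.0045000)^−300) = $3,466.34.
Total interest on Offer Y = 300 × $3,466.34 − $570,000 = $469,902.00.
Offer X is lower by $277,784.40.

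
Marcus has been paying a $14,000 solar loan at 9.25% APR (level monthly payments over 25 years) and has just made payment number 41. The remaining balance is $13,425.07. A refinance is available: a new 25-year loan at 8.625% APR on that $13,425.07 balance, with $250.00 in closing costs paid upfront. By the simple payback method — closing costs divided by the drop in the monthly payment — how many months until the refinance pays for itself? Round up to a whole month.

Current payment = 14,000 × 9.25%/12 / (1 − (1+0.0077083)^−300) = $119.89.
Refinanced payment = 13,425.07 × 0.0071875 / (1 − (1+0.0071875)^−300) = $109.24.
Monthly savings = $119.89 − $109.24 = $10.65.
Break-even = $250.00 / $10.65 = 23.47 → 24 months.

24 months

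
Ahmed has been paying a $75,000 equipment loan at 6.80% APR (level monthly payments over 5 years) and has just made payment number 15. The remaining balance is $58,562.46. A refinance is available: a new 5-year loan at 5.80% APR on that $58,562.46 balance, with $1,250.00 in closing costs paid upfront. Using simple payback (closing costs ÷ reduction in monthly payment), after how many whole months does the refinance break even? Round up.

4 months

Current payment = 75,000 × 6.8%/12 / (1 − (1+0.0056667)^−60) = $1,478.02.
Refinanced payment = 58,562.46 × 0.0048333 / (1 − (1+0.0048333)^−60) = $1,126.74.
Monthly savings = $1,478.02 − $1,126.74 = $351.28.
Break-even = $1,250.00 / $351.28 = 3.56 → 4 months.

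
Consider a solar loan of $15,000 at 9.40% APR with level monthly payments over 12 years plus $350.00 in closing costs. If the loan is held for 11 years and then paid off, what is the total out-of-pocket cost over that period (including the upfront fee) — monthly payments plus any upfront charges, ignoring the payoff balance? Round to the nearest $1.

$23,331

At 9.40% the monthly rate is 0.0078333, so the payment is 15,000 × 0.0078333 / (1 − 1.0078333^−144) = $174.10.
Total outlay = 132 × $174.10 + $350.00 = $23,331.20.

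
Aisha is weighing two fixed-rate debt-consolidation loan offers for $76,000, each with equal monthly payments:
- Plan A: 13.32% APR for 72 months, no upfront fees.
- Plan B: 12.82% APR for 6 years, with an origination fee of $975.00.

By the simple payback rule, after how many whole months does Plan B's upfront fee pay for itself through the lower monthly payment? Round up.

49 months

Plan A: at 13.32% the monthly rate is 0.0111000, so the payment is 76,000 × 0.0111000 / (1 − 1.0111000^−72) = $1,538.50.
Plan B: monthly rate = 12.82%/12 = 0.0106833; payment = 76,000 × 0.0106833 / (1 − (1+0.0106833)^−72) = $1,518.42.
Monthly savings = $1,538.50 − $1,518.42 = $20.08.
Break-even = $975.00 / $20.08 = 48.56 → 49 months.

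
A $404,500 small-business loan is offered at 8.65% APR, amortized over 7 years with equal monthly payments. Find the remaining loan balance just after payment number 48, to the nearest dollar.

$203,445

With monthly rate i = 8.65%/12 = 0.0072083, the balance after k of n payments is P · [(1+i)^n − (1+i)^k] / [(1+i)^n − 1].
(1+0.0072083)^84 = 1.82819311 and (1+0.0072083)^48 = 1.41164956, so the balance is 404,500 × (1.82819311 − 1.41164956) / (1.82819311 − 1) = $203,445.15.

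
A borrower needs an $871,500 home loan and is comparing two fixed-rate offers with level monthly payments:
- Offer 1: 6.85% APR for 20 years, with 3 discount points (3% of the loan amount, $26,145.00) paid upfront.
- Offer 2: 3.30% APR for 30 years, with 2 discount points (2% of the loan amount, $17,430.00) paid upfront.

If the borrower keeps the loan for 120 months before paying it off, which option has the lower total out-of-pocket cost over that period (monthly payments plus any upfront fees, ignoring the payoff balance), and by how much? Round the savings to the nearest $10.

Offer 1: monthly rate = 6.85%/12 = 0.0057083; payment = 871,500 × 0.0057083 / (1 − (1+0.0057083)^−240) = $6,678.49.
Offer 2: at 3.30% the monthly rate is 0.0027500, so the payment is 871,500 × 0.0027500 / (1 − 1.0027500^−360) = $3,816.78.
Over 120 months: Offer 1 costs 120 × $6,678.49 + $26,145.00 = $827,563.80; Offer 2 costs 120 × $3,816.78 + $17,430.00 = $475,443.60.
Offer 2 is cheaper by $827,563.80 − $475,443.60 = $352,120.20.

Offer 2 by $352,120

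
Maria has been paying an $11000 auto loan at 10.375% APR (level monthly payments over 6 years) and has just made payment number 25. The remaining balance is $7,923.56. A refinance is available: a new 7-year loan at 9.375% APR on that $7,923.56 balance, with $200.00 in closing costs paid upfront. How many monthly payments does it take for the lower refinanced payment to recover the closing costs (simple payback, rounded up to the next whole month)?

Current payment = 11,000 × 10.375%/12 / (1 − (1+0.0086458)^−72) = $205.87.
Refinanced payment = 7,923.56 × 0.0078125 / (1 − (1+0.0078125)^−84) = $129.00.
Monthly savings = $205.87 − $129.00 = $76.87.
Break-even = $200.00 / $76.87 = 2.60 → 3 months.

3 months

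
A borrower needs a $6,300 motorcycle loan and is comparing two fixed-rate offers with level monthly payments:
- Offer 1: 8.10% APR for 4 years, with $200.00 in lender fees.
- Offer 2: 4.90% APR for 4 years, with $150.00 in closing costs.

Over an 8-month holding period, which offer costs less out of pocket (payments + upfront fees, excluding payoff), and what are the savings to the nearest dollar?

Offer 1: at 8.10% the monthly rate is 0.0067500, so the payment is 6,300 × 0.0067500 / (1 − 1.0067500^−48) = $154.10.
Offer 2: monthly rate = 4.9%/12 = 0.0040833; payment = 6,300 × 0.0040833 / (1 − (1+0.0040833)^−48) = $144.80.
Over 8 months: Offer 1 costs 8 × $154.10 + $200.00 = $1,432.80; Offer 2 costs 8 × $144.80 + $150.00 = $1,308.40.
Offer 2 is cheaper by $1,432.80 − $1,308.40 = $124.40.

Offer 2 by $124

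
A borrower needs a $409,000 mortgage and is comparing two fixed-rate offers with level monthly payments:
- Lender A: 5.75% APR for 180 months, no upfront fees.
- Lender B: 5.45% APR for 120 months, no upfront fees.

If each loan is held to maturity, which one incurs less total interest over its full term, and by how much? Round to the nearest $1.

Lender A: at 5.75% the monthly rate is 0.0047917, so the payment is 409,000 × 0.0047917 / (1 − 1.0047917^−180) = $3,396.38.
Total interest on Lender A = 180 × $3,396.38 − $409,000 = $202,348.40.
Lender B: monthly rate = 5.45%/12 = 0.0045417; payment = 409,000 × 0.0045417 / (1 − (1+0.0045417)^−120) = $4,428.60.
Total interest on Lender B = 120 × $4,428.60 − $409,000 = $122,432.00.
Lender B is lower by $79,916.40.

Lender B by $79,916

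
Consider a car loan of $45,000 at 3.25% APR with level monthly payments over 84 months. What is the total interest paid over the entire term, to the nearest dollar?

Monthly rate = 3.25%/12 = 0.0027083; payment = 45,000 × 0.0027083 / (1 − (1+0.0027083)^−84) = $599.68.
Total paid = 84 × $599.68 = $50,373.12; interest = $50,373.12 − $45,000 = $5,373.12.

$5,373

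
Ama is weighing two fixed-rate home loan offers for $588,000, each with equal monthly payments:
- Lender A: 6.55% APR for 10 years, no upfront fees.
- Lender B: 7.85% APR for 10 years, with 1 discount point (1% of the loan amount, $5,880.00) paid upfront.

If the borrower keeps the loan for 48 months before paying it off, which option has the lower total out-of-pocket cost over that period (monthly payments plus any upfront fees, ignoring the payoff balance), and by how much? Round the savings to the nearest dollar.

Lender A by $24,886

Lender A: monthly rate = 6.55%/12 = 0.0054583; payment = 588,000 × 0.0054583 / (1 − (1+0.0054583)^−120) = $6,691.59.
Lender B: monthly rate = 7.85%/12 = 0.0065417; payment = 588,000 × 0.0065417 / (1 − (1+0.0065417)^−120) = $7,087.54.
Over 48 months: Lender A costs 48 × $6,691.59 = $321,196.32; Lender B costs 48 × $7,087.54 + $5,880.00 = $346,081.92.
Lender A is cheaper by $346,081.92 − $321,196.32 = $24,885.60.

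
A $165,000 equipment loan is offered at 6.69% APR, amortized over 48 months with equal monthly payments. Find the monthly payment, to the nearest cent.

$3,927.44

At 6.69% the monthly rate is 0.0055750, so the payment is 165,000 × 0.0055750 / (1 − 1.0055750^−48) = $3,927.44.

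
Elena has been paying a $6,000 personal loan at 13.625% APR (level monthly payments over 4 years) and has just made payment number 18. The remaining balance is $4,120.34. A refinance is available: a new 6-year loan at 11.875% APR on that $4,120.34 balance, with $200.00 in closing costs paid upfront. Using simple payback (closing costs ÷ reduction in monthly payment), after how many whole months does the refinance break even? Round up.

Current payment = 6,000 × 13.625%/12 / (1 − (1+0.0113542)^−48) = $162.83.
Refinanced payment = 4,120.34 × 0.0098958 / (1 − (1+0.0098958)^−72) = $80.29.
Monthly savings = $162.83 − $80.29 = $82.54.
Break-even = $200.00 / $82.54 = 2.42 → 3 months.

3 months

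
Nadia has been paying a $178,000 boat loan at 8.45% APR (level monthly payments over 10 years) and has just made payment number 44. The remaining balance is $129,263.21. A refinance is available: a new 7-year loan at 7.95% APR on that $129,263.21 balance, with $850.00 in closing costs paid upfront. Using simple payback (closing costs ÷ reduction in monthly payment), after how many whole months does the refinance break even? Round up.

5 months

Current payment = 178,000 × 8.45%/12 / (1 − (1+0.0070417)^−120) = $2,202.19.
Refinanced payment = 129,263.21 × 0.0066250 / (1 − (1+0.0066250)^−84) = $2,011.51.
Monthly savings = $2,202.19 − $2,011.51 = $190.68.
Break-even = $850.00 / $190.68 = 4.46 → 5 months.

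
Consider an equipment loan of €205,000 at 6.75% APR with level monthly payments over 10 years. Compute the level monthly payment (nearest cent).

€2,353.89

Monthly rate = 6.75%/12 = 0.0056250; payment = 205,000 × 0.0056250 / (1 − (1+0.0056250)^−120) = €2,353.89.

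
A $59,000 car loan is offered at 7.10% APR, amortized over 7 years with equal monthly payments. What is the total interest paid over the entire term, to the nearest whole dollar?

Monthly rate = 7.1%/12 = 0.0059167; payment = 59,000 × 0.0059167 / (1 − (1+0.0059167)^−84) = $893.36.
Total paid = 84 × $893.36 = $75,042.24; interest = $75,042.24 − $59,000 = $16,042.24.

$16,042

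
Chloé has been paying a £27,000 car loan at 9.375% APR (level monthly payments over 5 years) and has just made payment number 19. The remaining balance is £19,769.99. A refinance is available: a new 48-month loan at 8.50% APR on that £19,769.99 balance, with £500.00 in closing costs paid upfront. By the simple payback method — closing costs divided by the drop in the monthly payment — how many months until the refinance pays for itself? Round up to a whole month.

Current payment = 27,000 × 9.375%/12 / (1 − (1+0.0078125)^−60) = £565.40.
Refinanced payment = 19,769.99 × 0.0070833 / (1 − (1+0.0070833)^−48) = £487.30.
Monthly savings = £565.40 − £487.30 = £78.10.
Break-even = £500.00 / £78.10 = 6.40 → 7 months.

7 months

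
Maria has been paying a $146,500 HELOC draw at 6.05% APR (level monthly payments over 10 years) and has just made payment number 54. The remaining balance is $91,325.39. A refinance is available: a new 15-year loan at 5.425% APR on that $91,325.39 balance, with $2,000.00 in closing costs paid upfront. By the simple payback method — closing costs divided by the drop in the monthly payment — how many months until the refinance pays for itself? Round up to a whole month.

3 months

Current payment = 146,500 × 6.05%/12 / (1 − (1+0.0050417)^−120) = $1,630.13.
Refinanced payment = 91,325.39 × 0.0045208 / (1 − (1+0.0045208)^−180) = $742.57.
Monthly savings = $1,630.13 − $742.57 = $887.56.
Break-even = $2,000.00 / $887.56 = 2.25 → 3 months.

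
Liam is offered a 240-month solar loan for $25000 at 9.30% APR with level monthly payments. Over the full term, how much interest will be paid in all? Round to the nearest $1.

$30,147

At 9.30% the monthly rate is 0.0077500, so the payment is 25,000 × 0.0077500 / (1 − 1.0077500^−240) = $229.78.
Total paid = 240 × $229.78 = $55,147.20; interest = $55,147.20 − $25,000 = $30,147.20.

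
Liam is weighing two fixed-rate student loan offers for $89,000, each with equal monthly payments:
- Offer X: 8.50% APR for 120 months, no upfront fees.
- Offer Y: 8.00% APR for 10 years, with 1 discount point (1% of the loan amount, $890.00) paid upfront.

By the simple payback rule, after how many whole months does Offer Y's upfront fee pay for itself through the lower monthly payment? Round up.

Offer X: at 8.50% the monthly rate is 0.0070833, so the payment is 89,000 × 0.0070833 / (1 − 1.0070833^−120) = $1,103.47.
Offer Y: at 8.00% the monthly rate is 0.0066667, so the payment is 89,000 × 0.0066667 / (1 − 1.0066667^−120) = $1,079.82.
Monthly savings = $1,103.47 − $1,079.82 = $23.65.
Break-even = $890.00 / $23.65 = 37.63 → 38 months.

38 months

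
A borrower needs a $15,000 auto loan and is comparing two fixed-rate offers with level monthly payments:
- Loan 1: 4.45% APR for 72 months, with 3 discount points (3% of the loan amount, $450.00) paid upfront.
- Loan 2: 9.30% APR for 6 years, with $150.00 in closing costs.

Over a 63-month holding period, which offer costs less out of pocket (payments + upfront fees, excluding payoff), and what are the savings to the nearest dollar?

Loan 1: monthly rate = 4.45%/12 = 0.0037083; payment = 15,000 × 0.0037083 / (1 − (1+0.0037083)^−72) = $237.77.
Loan 2: at 9.30% the monthly rate is 0.0077500, so the payment is 15,000 × 0.0077500 / (1 − 1.0077500^−72) = $272.62.
Over 63 months: Loan 1 costs 63 × $237.77 + $450.00 = $15,429.51; Loan 2 costs 63 × $272.62 + $150.00 = $17,325.06.
Loan 1 is cheaper by $17,325.06 − $15,429.51 = $1,895.55.

Loan 1 by $1,896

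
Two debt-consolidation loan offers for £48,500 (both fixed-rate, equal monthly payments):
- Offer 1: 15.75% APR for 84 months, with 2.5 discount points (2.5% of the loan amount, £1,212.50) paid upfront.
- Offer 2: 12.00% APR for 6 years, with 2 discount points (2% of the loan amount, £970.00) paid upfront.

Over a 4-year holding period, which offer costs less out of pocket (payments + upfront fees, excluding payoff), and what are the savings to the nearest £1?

Offer 2 by £638

Offer 1: monthly rate = 15.75%/12 = 0.0131250; payment = 48,500 × 0.0131250 / (1 − (1+0.0131250)^−84) = £956.42.
Offer 2: monthly rate = 12%/12 = 0.0100000; payment = 48,500 × 0.0100000 / (1 − (1+0.0100000)^−72) = £948.18.
Over 48 months: Offer 1 costs 48 × £956.42 + £1,212.50 = £47,120.66; Offer 2 costs 48 × £948.18 + £970.00 = £46,482.64.
Offer 2 is cheaper by £47,120.66 − £46,482.64 = £638.02.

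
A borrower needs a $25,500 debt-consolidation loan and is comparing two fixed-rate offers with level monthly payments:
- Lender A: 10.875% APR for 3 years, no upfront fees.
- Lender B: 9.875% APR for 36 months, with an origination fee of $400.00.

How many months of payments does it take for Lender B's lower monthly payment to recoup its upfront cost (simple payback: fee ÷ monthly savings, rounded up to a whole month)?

Lender A: monthly rate = 10.875%/12 = 0.0090625; payment = 25,500 × 0.0090625 / (1 − (1+0.0090625)^−36) = $833.33.
Lender B: at 9.875% the monthly rate is 0.0082292, so the payment is 25,500 × 0.0082292 / (1 − 1.0082292^−36) = $821.32.
Monthly savings = $833.33 − $821.32 = $12.01.
Break-even = $400.00 / $12.01 = 33.31 → 34 months.

34 months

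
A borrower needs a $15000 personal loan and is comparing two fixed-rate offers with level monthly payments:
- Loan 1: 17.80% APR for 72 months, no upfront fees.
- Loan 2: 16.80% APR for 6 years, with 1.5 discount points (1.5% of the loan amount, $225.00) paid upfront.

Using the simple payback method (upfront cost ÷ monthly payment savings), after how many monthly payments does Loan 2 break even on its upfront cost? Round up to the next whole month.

Loan 1: at 17.80% the monthly rate is 0.0148333, so the payment is 15,000 × 0.0148333 / (1 − 1.0148333^−72) = $340.42.
Loan 2: monthly rate = 16.8%/12 = 0.0140000; payment = 15,000 × 0.0140000 / (1 − (1+0.0140000)^−72) = $332.02.
Monthly savings = $340.42 − $332.02 = $8.40.
Break-even = $225.00 / $8.40 = 26.79 → 27 months.

27 months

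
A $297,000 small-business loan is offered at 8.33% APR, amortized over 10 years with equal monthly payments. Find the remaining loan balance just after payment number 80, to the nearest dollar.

$127,290

With monthly rate i = 8.33%/12 = 0.0069417, the balance after k of n payments is P · [(1+i)^n − (1+i)^k] / [(1+i)^n − 1].
(1+0.0069417)^120 = 2.29359879 and (1+0.0069417)^80 = 1.73918174, so the balance is 297,000 × (2.29359879 − 1.73918174) / (2.29359879 − 1) = $127,289.75.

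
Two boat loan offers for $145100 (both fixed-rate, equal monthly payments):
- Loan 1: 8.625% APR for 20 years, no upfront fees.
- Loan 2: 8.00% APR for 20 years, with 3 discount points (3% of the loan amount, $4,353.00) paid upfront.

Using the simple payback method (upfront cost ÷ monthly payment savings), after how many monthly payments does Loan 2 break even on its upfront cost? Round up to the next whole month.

77 months

Loan 1: at 8.625% the monthly rate is 0.0071875, so the payment is 145,100 × 0.0071875 / (1 − 1.0071875^−240) = $1,270.71.
Loan 2: monthly rate = 8%/12 = 0.0066667; payment = 145,100 × 0.0066667 / (1 − (1+0.0066667)^−240) = $1,213.67.
Monthly savings = $1,270.71 − $1,213.67 = $57.04.
Break-even = $4,353.00 / $57.04 = 76.31 → 77 months.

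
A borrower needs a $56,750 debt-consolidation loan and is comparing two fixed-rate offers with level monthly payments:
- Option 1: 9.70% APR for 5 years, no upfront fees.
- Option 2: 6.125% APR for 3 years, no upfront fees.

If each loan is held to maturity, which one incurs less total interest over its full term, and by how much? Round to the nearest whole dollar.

Option 2 by $9,577

Option 1: at 9.70% the monthly rate is 0.0080833, so the payment is 56,750 × 0.0080833 / (1 − 1.0080833^−60) = $1,197.41.
Total interest on Option 1 = 60 × $1,197.41 − $56,750 = $15,094.60.
Option 2: monthly rate = 6.125%/12 = 0.0051042; payment = 56,750 × 0.0051042 / (1 − (1+0.0051042)^−36) = $1,729.66.
Total interest on Option 2 = 36 × $1,729.66 − $56,750 = $5,517.76.
Option 2 is lower by $9,576.84.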